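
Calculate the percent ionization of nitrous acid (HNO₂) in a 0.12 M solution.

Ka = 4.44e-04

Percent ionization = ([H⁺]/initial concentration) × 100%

Using Ka equilibrium: x² + Ka×x - Ka×C = 0. Solving: [H⁺] = 7.0807e-03. Percent = (7.0807e-03/0.12) × 100

Percent ionization = 5.9%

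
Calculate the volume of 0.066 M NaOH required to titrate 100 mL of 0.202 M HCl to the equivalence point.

At equivalence: moles acid = moles base. moles HCl = 0.202 × 100/1000 = 0.0202 mol. V_base = moles / 0.066 × 1000 = 306.1 mL.

V_{base} = 306.1 mL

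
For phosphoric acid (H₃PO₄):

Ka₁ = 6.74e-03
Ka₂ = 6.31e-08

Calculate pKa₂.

pKa₂ = -log(Ka₂) = -log(6.31e-08) = 7.20.

pK_{a2} = 7.20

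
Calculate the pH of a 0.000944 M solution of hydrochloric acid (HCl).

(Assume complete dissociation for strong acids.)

[H⁺] = 0.000944 M for strong acid. pH = -log[H⁺] = -log(0.000944)

pH = 3.03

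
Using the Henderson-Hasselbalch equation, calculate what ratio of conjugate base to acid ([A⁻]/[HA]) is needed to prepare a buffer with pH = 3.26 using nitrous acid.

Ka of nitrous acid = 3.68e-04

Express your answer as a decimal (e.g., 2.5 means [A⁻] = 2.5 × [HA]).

pKa = -log(3.68e-04) = 3.4342. pH = pKa + log([A⁻]/[HA]), so log([A⁻]/[HA]) = pH − pKa = 3.26 − 3.4342 = -0.1742. [A⁻]/[HA] = 10^(-0.1742) = 0.670

[A⁻]/[HA] = 0.670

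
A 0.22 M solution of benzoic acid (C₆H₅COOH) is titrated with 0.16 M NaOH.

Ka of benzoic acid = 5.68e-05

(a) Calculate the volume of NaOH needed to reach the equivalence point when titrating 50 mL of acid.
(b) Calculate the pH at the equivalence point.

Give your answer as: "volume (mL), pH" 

moles acid = 0.22 × 50/1000 = 0.011 mol; V_base = moles/0.16 × 1000 = 68.7 mL. At equivalence only the conjugate base is present: [A⁻] = 0.011/0.119 = 9.2632e-02 M. Kb = Kw/Ka = 1.76e-10; [OH⁻] = √(Kb × [A⁻]) = 4.0384e-06; pOH = 5.39; pH = 14 - pOH = 8.61.

V = 68.7 mL, pH = 8.61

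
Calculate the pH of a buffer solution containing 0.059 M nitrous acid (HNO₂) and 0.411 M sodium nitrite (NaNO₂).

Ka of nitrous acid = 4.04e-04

pKa = -log(4.04e-04) = 3.39. pH = pKa + log([A⁻]/[HA]) = 3.39 + log(0.411/0.059)

pH = 4.24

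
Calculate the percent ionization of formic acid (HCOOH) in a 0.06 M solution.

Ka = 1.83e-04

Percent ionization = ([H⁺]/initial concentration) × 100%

Using Ka equilibrium: x² + Ka×x - Ka×C = 0. Solving: [H⁺] = 3.2234e-03. Percent = (3.2234e-03/0.06) × 100

Percent ionization = 5.37%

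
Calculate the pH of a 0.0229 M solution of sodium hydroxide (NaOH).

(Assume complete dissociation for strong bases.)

[OH⁻] = 0.0229 M for strong base. pOH = -log[OH⁻] = 1.64, pH = 14 - pOH

pH = 12.36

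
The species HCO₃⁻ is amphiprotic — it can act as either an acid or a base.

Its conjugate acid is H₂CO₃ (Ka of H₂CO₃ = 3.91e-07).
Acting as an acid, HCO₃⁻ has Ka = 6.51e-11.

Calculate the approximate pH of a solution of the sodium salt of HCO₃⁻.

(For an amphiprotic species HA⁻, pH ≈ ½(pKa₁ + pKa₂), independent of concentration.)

pKa₁ = -log(3.91e-07) = 6.41; pKa₂ = -log(6.51e-11) = 10.19. For an amphiprotic species, pH ≈ ½(pKa₁ + pKa₂) = ½(6.41 + 10.19) = 8.30.

pH = 8.30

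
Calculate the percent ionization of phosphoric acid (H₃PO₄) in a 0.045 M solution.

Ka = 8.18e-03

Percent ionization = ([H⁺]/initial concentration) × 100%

Using Ka equilibrium: x² + Ka×x - Ka×C = 0. Solving: [H⁺] = 1.5527e-02. Percent = (1.5527e-02/0.045) × 100

Percent ionization = 34.5%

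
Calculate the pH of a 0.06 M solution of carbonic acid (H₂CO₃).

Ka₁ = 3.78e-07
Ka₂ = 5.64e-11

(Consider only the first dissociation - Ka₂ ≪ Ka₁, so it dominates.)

First dissociation dominates. From Ka₁ = [H⁺][HA⁻]/[H₂A], x² + Ka₁·x − Ka₁·C = 0 with C = 0.06 M and Ka₁ = 3.78e-07. Solving: [H⁺] = (−Ka₁ + √(Ka₁² + 4·Ka₁·C)) / 2 = 1.5041e-04 M. pH = -log(1.5041e-04) = 3.82.

pH = 3.82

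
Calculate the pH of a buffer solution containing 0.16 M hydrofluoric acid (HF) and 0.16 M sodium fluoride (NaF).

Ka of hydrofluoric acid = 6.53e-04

pKa = -log(6.53e-04) = 3.19. pH = pKa + log([A⁻]/[HA]) = 3.19 + log(0.16/0.16)

pH = 3.19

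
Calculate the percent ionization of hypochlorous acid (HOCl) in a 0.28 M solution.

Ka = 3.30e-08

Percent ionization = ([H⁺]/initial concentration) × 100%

Using Ka equilibrium: x² + Ka×x - Ka×C = 0. Solving: [H⁺] = 9.6108e-05. Percent = (9.6108e-05/0.28) × 100

Percent ionization = 0.0343%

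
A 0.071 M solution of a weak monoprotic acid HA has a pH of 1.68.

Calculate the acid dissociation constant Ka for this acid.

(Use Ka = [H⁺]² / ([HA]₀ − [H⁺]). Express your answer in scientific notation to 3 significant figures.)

[H⁺] = 10^(−pH) = 10^(−1.68) = 2.089e-02 M. For HA ⇌ H⁺ + A⁻, Ka = [H⁺][A⁻]/[HA] = [H⁺]² / ([HA]₀ − [H⁺]) = (2.089e-02)² / (0.071 − 2.089e-02) = 8.71e-03.

K_a = 8.71e-03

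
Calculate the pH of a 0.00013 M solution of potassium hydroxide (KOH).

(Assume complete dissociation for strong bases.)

[OH⁻] = 0.00013 M for strong base. pOH = -log[OH⁻] = 3.89, pH = 14 - pOH

pH = 10.11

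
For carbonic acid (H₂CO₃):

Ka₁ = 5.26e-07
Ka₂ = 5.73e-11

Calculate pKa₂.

pKa₂ = -log(Ka₂) = -log(5.73e-11) = 10.24.

pK_{a2} = 10.24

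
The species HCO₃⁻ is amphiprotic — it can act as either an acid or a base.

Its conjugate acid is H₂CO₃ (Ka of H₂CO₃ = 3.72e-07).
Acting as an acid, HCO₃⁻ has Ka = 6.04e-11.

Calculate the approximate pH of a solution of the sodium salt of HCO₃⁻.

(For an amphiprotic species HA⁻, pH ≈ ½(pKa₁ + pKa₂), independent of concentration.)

pKa₁ = -log(3.72e-07) = 6.43; pKa₂ = -log(6.04e-11) = 10.22. For an amphiprotic species, pH ≈ ½(pKa₁ + pKa₂) = ½(6.43 + 10.22) = 8.32.

pH = 8.32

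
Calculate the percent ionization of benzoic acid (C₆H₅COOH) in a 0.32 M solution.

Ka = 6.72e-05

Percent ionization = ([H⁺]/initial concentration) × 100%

Using Ka equilibrium: x² + Ka×x - Ka×C = 0. Solving: [H⁺] = 4.6038e-03. Percent = (4.6038e-03/0.32) × 100

Percent ionization = 1.44%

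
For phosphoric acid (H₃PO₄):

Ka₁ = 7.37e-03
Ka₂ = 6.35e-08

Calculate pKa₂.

pKa₂ = -log(Ka₂) = -log(6.35e-08) = 7.20.

pK_{a2} = 7.20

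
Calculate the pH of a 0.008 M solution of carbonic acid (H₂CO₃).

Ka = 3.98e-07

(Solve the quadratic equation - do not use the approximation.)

x² + Ka×x - Ka×C = 0. Using quadratic formula: [H⁺] = 5.6228e-05

pH = 4.25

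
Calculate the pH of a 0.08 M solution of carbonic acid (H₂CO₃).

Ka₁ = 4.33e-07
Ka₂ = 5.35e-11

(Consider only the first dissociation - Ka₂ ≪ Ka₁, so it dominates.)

First dissociation dominates. From Ka₁ = [H⁺][HA⁻]/[H₂A], x² + Ka₁·x − Ka₁·C = 0 with C = 0.08 M and Ka₁ = 4.33e-07. Solving: [H⁺] = (−Ka₁ + √(Ka₁² + 4·Ka₁·C)) / 2 = 1.8590e-04 M. pH = -log(1.8590e-04) = 3.73.

pH = 3.73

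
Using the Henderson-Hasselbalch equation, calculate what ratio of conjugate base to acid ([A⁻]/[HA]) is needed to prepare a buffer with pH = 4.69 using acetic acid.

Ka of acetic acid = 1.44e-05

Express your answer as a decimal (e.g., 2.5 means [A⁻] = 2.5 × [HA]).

pKa = -log(1.44e-05) = 4.8416. pH = pKa + log([A⁻]/[HA]), so log([A⁻]/[HA]) = pH − pKa = 4.69 − 4.8416 = -0.1516. [A⁻]/[HA] = 10^(-0.1516) = 0.705

[A⁻]/[HA] = 0.705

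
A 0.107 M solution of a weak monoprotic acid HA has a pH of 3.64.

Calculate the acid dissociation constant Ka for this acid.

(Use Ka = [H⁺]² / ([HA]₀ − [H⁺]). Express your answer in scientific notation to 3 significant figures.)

[H⁺] = 10^(−pH) = 10^(−3.64) = 2.291e-04 M. For HA ⇌ H⁺ + A⁻, Ka = [H⁺][A⁻]/[HA] = [H⁺]² / ([HA]₀ − [H⁺]) = (2.291e-04)² / (0.107 − 2.291e-04) = 4.92e-07.

K_a = 4.92e-07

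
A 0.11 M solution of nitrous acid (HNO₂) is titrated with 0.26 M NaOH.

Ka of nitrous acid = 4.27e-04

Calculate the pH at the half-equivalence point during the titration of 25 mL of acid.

At half-equivalence [HA] = [A⁻], so Henderson-Hasselbalch gives pH = pKa = -log(4.27e-04) = 3.37.

pH = pKa = 3.37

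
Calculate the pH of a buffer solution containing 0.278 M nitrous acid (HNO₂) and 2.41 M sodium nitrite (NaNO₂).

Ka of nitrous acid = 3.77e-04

pKa = -log(3.77e-04) = 3.42. pH = pKa + log([A⁻]/[HA]) = 3.42 + log(2.41/0.278)

pH = 4.36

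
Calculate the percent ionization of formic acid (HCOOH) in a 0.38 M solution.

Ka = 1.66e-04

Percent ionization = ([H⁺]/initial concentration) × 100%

Using Ka equilibrium: x² + Ka×x - Ka×C = 0. Solving: [H⁺] = 7.8597e-03. Percent = (7.8597e-03/0.38) × 100

Percent ionization = 2.07%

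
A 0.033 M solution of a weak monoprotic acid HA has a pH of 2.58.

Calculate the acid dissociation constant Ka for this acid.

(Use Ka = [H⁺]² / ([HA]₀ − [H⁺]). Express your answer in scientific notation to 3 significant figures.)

[H⁺] = 10^(−pH) = 10^(−2.58) = 2.630e-03 M. For HA ⇌ H⁺ + A⁻, Ka = [H⁺][A⁻]/[HA] = [H⁺]² / ([HA]₀ − [H⁺]) = (2.630e-03)² / (0.033 − 2.630e-03) = 2.28e-04.

K_a = 2.28e-04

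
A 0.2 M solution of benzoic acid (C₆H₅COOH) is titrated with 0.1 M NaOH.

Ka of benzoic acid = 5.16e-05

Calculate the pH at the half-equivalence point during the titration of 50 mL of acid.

At half-equivalence [HA] = [A⁻], so Henderson-Hasselbalch gives pH = pKa = -log(5.16e-05) = 4.29.

pH = pKa = 4.29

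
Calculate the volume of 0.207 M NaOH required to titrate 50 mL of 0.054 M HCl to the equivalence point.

At equivalence: moles acid = moles base. moles HCl = 0.054 × 50/1000 = 0.0027 mol. V_base = moles / 0.207 × 1000 = 13.0 mL.

V_{base} = 13.0 mL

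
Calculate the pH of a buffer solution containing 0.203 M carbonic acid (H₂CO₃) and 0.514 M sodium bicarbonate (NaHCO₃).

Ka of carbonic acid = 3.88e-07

pKa = -log(3.88e-07) = 6.41. pH = pKa + log([A⁻]/[HA]) = 6.41 + log(0.514/0.203)

pH = 6.81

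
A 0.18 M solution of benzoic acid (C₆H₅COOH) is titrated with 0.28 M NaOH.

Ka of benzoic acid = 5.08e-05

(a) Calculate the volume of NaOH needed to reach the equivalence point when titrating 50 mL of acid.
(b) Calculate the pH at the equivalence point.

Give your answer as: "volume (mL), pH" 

moles acid = 0.18 × 50/1000 = 0.009 mol; V_base = moles/0.28 × 1000 = 32.1 mL. At equivalence only the conjugate base is present: [A⁻] = 0.009/0.082 = 1.0957e-01 M. Kb = Kw/Ka = 1.97e-10; [OH⁻] = √(Kb × [A⁻]) = 4.6441e-06; pOH = 5.33; pH = 14 - pOH = 8.67.

V = 32.1 mL, pH = 8.67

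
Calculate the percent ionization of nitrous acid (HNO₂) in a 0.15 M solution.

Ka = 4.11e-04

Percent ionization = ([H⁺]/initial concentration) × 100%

Using Ka equilibrium: x² + Ka×x - Ka×C = 0. Solving: [H⁺] = 7.6489e-03. Percent = (7.6489e-03/0.15) × 100

Percent ionization = 5.1%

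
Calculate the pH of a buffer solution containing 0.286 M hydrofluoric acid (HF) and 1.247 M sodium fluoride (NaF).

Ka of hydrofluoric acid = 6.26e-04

pKa = -log(6.26e-04) = 3.20. pH = pKa + log([A⁻]/[HA]) = 3.20 + log(1.247/0.286)

pH = 3.84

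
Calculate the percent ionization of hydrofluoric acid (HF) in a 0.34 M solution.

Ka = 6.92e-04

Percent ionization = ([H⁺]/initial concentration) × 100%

Using Ka equilibrium: x² + Ka×x - Ka×C = 0. Solving: [H⁺] = 1.4997e-02. Percent = (1.4997e-02/0.34) × 100

Percent ionization = 4.41%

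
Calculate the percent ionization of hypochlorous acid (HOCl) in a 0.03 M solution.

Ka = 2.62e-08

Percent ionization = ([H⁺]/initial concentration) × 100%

Using Ka equilibrium: x² + Ka×x - Ka×C = 0. Solving: [H⁺] = 2.8023e-05. Percent = (2.8023e-05/0.03) × 100

Percent ionization = 0.0934%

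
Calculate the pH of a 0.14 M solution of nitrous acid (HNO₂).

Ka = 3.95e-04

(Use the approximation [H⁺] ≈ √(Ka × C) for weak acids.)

[H⁺] = √(Ka × C) = √(3.95e-04 × 0.14) = 7.4364e-03. pH = -log(7.4364e-03)

pH = 2.13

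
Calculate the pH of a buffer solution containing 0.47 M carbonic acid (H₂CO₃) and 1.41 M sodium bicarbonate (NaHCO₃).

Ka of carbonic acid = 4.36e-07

pKa = -log(4.36e-07) = 6.36. pH = pKa + log([A⁻]/[HA]) = 6.36 + log(1.41/0.47)

pH = 6.84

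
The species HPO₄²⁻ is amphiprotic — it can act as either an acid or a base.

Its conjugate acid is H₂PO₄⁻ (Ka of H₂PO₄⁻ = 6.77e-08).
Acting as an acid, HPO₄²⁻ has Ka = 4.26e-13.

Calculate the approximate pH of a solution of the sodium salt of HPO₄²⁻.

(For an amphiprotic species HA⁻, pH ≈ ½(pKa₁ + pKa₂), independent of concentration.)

pKa₁ = -log(6.77e-08) = 7.17; pKa₂ = -log(4.26e-13) = 12.37. For an amphiprotic species, pH ≈ ½(pKa₁ + pKa₂) = ½(7.17 + 12.37) = 9.77.

pH = 9.77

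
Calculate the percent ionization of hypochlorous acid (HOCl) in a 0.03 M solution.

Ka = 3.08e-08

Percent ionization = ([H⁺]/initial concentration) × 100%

Using Ka equilibrium: x² + Ka×x - Ka×C = 0. Solving: [H⁺] = 3.0382e-05. Percent = (3.0382e-05/0.03) × 100

Percent ionization = 0.101%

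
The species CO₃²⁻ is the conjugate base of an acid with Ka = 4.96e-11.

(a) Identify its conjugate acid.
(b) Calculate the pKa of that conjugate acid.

(a) The conjugate acid is formed by adding one H⁺ to CO₃²⁻, giving HCO₃⁻. (b) pKa = -log(Ka) = -log(4.96e-11) = 10.30.

Conjugate acid: HCO₃⁻; pK_a = 10.30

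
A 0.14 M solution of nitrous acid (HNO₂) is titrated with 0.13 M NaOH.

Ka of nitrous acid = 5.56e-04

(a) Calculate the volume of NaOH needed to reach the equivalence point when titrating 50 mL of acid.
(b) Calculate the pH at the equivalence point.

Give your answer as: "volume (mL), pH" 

moles acid = 0.14 × 50/1000 = 0.007 mol; V_base = moles/0.13 × 1000 = 53.8 mL. At equivalence only the conjugate base is present: [A⁻] = 0.007/0.104 = 6.7407e-02 M. Kb = Kw/Ka = 1.80e-11; [OH⁻] = √(Kb × [A⁻]) = 1.1011e-06; pOH = 5.96; pH = 14 - pOH = 8.04.

V = 53.8 mL, pH = 8.04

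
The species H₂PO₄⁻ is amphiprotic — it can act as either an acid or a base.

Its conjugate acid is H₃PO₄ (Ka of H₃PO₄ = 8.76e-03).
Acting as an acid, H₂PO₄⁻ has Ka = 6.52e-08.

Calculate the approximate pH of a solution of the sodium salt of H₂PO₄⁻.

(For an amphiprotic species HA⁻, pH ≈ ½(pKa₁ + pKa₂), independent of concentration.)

pKa₁ = -log(8.76e-03) = 2.06; pKa₂ = -log(6.52e-08) = 7.19. For an amphiprotic species, pH ≈ ½(pKa₁ + pKa₂) = ½(2.06 + 7.19) = 4.62.

pH = 4.62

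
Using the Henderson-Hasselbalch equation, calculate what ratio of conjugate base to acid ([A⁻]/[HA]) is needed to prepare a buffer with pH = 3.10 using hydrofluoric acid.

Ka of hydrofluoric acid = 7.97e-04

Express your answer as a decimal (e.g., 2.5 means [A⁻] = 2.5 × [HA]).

pKa = -log(7.97e-04) = 3.0985. pH = pKa + log([A⁻]/[HA]), so log([A⁻]/[HA]) = pH − pKa = 3.10 − 3.0985 = 0.0015. [A⁻]/[HA] = 10^(0.0015) = 1.00

[A⁻]/[HA] = 1.00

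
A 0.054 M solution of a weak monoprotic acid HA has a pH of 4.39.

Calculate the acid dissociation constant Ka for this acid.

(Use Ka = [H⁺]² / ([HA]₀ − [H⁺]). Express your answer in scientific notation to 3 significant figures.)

[H⁺] = 10^(−pH) = 10^(−4.39) = 4.074e-05 M. For HA ⇌ H⁺ + A⁻, Ka = [H⁺][A⁻]/[HA] = [H⁺]² / ([HA]₀ − [H⁺]) = (4.074e-05)² / (0.054 − 4.074e-05) = 3.08e-08.

K_a = 3.08e-08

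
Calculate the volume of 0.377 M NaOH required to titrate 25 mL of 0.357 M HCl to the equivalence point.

At equivalence: moles acid = moles base. moles HCl = 0.357 × 25/1000 = 0.008925 mol. V_base = moles / 0.377 × 1000 = 23.7 mL.

V_{base} = 23.7 mL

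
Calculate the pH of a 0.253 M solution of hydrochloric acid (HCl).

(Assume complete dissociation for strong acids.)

[H⁺] = 0.253 M for strong acid. pH = -log[H⁺] = -log(0.253)

pH = 0.60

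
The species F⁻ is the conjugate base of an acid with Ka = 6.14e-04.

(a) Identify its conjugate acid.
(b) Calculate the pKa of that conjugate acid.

(a) The conjugate acid is formed by adding one H⁺ to F⁻, giving HF. (b) pKa = -log(Ka) = -log(6.14e-04) = 3.21.

Conjugate acid: HF; pK_a = 3.21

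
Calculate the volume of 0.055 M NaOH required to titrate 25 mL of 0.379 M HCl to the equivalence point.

At equivalence: moles acid = moles base. moles HCl = 0.379 × 25/1000 = 0.009475 mol. V_base = moles / 0.055 × 1000 = 172.3 mL.

V_{base} = 172.3 mL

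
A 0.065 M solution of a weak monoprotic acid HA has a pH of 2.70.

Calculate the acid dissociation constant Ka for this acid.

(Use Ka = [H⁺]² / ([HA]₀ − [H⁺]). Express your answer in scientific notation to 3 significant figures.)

[H⁺] = 10^(−pH) = 10^(−2.70) = 1.995e-03 M. For HA ⇌ H⁺ + A⁻, Ka = [H⁺][A⁻]/[HA] = [H⁺]² / ([HA]₀ − [H⁺]) = (1.995e-03)² / (0.065 − 1.995e-03) = 6.32e-05.

K_a = 6.32e-05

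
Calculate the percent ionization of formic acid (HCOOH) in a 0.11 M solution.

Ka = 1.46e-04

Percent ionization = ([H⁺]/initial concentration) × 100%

Using Ka equilibrium: x² + Ka×x - Ka×C = 0. Solving: [H⁺] = 3.9352e-03. Percent = (3.9352e-03/0.11) × 100

Percent ionization = 3.58%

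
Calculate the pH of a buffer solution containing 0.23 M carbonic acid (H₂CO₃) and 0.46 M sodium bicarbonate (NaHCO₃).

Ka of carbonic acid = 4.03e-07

pKa = -log(4.03e-07) = 6.39. pH = pKa + log([A⁻]/[HA]) = 6.39 + log(0.46/0.23)

pH = 6.70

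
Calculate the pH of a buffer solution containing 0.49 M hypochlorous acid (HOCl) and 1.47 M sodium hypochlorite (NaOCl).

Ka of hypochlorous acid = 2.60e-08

pKa = -log(2.60e-08) = 7.59. pH = pKa + log([A⁻]/[HA]) = 7.59 + log(1.47/0.49)

pH = 8.06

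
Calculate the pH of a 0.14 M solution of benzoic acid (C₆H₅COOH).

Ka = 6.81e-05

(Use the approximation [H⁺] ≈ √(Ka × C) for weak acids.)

[H⁺] = √(Ka × C) = √(6.81e-05 × 0.14) = 3.0877e-03. pH = -log(3.0877e-03)

pH = 2.51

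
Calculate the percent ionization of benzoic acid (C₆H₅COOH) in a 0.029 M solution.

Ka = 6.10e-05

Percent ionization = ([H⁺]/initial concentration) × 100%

Using Ka equilibrium: x² + Ka×x - Ka×C = 0. Solving: [H⁺] = 1.2999e-03. Percent = (1.2999e-03/0.029) × 100

Percent ionization = 4.48%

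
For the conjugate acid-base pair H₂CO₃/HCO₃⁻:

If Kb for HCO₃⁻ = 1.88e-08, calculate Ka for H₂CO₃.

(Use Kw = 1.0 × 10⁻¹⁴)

For a conjugate pair Ka × Kb = Kw, so Ka = Kw/Kb = 1.0 × 10⁻¹⁴ / 1.88e-08 = 5.32e-07.

K_a = 5.32e-07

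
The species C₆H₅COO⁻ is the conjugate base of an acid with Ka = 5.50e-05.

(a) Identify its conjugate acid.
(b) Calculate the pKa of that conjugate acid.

(a) The conjugate acid is formed by adding one H⁺ to C₆H₅COO⁻, giving C₆H₅COOH. (b) pKa = -log(Ka) = -log(5.50e-05) = 4.26.

Conjugate acid: C₆H₅COOH; pK_a = 4.26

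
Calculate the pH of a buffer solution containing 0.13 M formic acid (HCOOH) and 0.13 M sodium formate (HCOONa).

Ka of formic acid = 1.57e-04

pKa = -log(1.57e-04) = 3.80. pH = pKa + log([A⁻]/[HA]) = 3.80 + log(0.13/0.13)

pH = 3.80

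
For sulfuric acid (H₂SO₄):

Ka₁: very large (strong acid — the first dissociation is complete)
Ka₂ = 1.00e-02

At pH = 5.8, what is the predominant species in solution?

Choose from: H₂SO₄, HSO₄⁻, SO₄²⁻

The first dissociation is complete, so H₂SO₄ itself is never the predominant species in water; pKa₂ = -log(1.00e-02) = 2.00. For a polyprotic acid the predominant species crosses at each pKa: below pKa_n the protonated form dominates, above it the deprotonated form does. At pH = 5.8, the predominant species is SO₄²⁻.

SO₄²⁻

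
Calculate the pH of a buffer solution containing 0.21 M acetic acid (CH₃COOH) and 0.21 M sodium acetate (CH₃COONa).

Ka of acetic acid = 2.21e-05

pKa = -log(2.21e-05) = 4.66. pH = pKa + log([A⁻]/[HA]) = 4.66 + log(0.21/0.21)

pH = 4.66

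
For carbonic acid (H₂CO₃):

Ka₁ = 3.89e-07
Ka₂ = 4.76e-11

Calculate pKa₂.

pKa₂ = -log(Ka₂) = -log(4.76e-11) = 10.32.

pK_{a2} = 10.32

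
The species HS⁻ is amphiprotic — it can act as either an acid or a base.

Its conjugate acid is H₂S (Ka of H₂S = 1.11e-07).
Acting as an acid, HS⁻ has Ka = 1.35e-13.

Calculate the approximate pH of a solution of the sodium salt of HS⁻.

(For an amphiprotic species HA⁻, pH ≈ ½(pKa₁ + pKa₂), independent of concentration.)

pKa₁ = -log(1.11e-07) = 6.95; pKa₂ = -log(1.35e-13) = 12.87. For an amphiprotic species, pH ≈ ½(pKa₁ + pKa₂) = ½(6.95 + 12.87) = 9.91.

pH = 9.91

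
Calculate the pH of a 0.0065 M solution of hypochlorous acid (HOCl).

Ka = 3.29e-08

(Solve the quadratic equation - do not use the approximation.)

x² + Ka×x - Ka×C = 0. Using quadratic formula: [H⁺] = 1.4607e-05

pH = 4.84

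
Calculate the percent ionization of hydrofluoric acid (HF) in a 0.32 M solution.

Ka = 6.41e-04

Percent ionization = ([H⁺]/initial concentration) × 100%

Using Ka equilibrium: x² + Ka×x - Ka×C = 0. Solving: [H⁺] = 1.4005e-02. Percent = (1.4005e-02/0.32) × 100

Percent ionization = 4.38%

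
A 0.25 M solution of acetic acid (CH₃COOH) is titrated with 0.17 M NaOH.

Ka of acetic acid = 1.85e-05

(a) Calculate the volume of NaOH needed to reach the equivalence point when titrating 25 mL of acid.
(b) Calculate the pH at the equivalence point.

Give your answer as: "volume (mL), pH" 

moles acid = 0.25 × 25/1000 = 0.00625 mol; V_base = moles/0.17 × 1000 = 36.8 mL. At equivalence only the conjugate base is present: [A⁻] = 0.00625/0.062 = 1.0119e-01 M. Kb = Kw/Ka = 5.41e-10; [OH⁻] = √(Kb × [A⁻]) = 7.3958e-06; pOH = 5.13; pH = 14 - pOH = 8.87.

V = 36.8 mL, pH = 8.87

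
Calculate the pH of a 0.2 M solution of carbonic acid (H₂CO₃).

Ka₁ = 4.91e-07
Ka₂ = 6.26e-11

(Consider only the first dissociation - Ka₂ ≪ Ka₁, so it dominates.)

First dissociation dominates. From Ka₁ = [H⁺][HA⁻]/[H₂A], x² + Ka₁·x − Ka₁·C = 0 with C = 0.2 M and Ka₁ = 4.91e-07. Solving: [H⁺] = (−Ka₁ + √(Ka₁² + 4·Ka₁·C)) / 2 = 3.1312e-04 M. pH = -log(3.1312e-04) = 3.50.

pH = 3.50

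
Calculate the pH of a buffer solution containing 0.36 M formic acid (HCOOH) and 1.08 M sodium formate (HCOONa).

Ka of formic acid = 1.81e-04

pKa = -log(1.81e-04) = 3.74. pH = pKa + log([A⁻]/[HA]) = 3.74 + log(1.08/0.36)

pH = 4.22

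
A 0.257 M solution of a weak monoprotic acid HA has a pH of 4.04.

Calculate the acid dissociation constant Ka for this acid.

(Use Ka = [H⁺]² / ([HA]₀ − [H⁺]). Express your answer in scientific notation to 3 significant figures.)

[H⁺] = 10^(−pH) = 10^(−4.04) = 9.120e-05 M. For HA ⇌ H⁺ + A⁻, Ka = [H⁺][A⁻]/[HA] = [H⁺]² / ([HA]₀ − [H⁺]) = (9.120e-05)² / (0.257 − 9.120e-05) = 3.24e-08.

K_a = 3.24e-08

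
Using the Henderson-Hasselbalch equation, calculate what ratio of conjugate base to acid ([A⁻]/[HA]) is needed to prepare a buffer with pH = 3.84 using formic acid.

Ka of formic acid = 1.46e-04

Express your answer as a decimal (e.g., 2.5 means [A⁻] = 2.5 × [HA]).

pKa = -log(1.46e-04) = 3.8356. pH = pKa + log([A⁻]/[HA]), so log([A⁻]/[HA]) = pH − pKa = 3.84 − 3.8356 = 0.0044. [A⁻]/[HA] = 10^(0.0044) = 1.01

[A⁻]/[HA] = 1.01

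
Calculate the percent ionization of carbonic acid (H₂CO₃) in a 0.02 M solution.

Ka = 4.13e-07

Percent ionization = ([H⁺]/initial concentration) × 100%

Using Ka equilibrium: x² + Ka×x - Ka×C = 0. Solving: [H⁺] = 9.0678e-05. Percent = (9.0678e-05/0.02) × 100

Percent ionization = 0.453%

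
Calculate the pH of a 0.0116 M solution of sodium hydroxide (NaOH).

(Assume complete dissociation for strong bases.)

[OH⁻] = 0.0116 M for strong base. pOH = -log[OH⁻] = 1.94, pH = 14 - pOH

pH = 12.06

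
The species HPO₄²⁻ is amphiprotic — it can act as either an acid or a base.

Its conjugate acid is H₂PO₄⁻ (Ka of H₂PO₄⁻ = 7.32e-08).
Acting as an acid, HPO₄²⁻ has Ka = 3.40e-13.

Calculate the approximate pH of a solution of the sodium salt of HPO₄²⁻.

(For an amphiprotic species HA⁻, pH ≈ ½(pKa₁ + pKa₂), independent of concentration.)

pKa₁ = -log(7.32e-08) = 7.14; pKa₂ = -log(3.40e-13) = 12.47. For an amphiprotic species, pH ≈ ½(pKa₁ + pKa₂) = ½(7.14 + 12.47) = 9.80.

pH = 9.80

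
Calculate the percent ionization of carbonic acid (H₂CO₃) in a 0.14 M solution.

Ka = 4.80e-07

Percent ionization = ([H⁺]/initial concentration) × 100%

Using Ka equilibrium: x² + Ka×x - Ka×C = 0. Solving: [H⁺] = 2.5899e-04. Percent = (2.5899e-04/0.14) × 100

Percent ionization = 0.185%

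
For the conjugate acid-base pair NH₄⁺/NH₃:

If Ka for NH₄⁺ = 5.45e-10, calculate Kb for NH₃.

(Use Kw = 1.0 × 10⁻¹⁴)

For a conjugate pair Ka × Kb = Kw, so Kb = Kw/Ka = 1.0 × 10⁻¹⁴ / 5.45e-10 = 1.83e-05.

K_b = 1.83e-05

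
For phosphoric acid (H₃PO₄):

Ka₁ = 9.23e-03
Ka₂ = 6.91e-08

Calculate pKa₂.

pKa₂ = -log(Ka₂) = -log(6.91e-08) = 7.16.

pK_{a2} = 7.16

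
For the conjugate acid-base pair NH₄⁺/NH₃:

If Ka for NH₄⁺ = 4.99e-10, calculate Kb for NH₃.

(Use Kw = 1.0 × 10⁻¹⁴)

For a conjugate pair Ka × Kb = Kw, so Kb = Kw/Ka = 1.0 × 10⁻¹⁴ / 4.99e-10 = 2.00e-05.

K_b = 2.00e-05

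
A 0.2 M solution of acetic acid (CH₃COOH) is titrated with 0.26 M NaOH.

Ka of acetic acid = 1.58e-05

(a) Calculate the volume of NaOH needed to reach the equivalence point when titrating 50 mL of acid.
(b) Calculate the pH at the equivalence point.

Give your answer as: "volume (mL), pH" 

moles acid = 0.2 × 50/1000 = 0.01 mol; V_base = moles/0.26 × 1000 = 38.5 mL. At equivalence only the conjugate base is present: [A⁻] = 0.01/0.088 = 1.1304e-01 M. Kb = Kw/Ka = 6.33e-10; [OH⁻] = √(Kb × [A⁻]) = 8.4585e-06; pOH = 5.07; pH = 14 - pOH = 8.93.

V = 38.5 mL, pH = 8.93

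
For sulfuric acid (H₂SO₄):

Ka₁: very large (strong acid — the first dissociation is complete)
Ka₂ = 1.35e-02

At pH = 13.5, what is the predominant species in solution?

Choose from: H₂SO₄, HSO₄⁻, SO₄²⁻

The first dissociation is complete, so H₂SO₄ itself is never the predominant species in water; pKa₂ = -log(1.35e-02) = 1.87. For a polyprotic acid the predominant species crosses at each pKa: below pKa_n the protonated form dominates, above it the deprotonated form does. At pH = 13.5, the predominant species is SO₄²⁻.

SO₄²⁻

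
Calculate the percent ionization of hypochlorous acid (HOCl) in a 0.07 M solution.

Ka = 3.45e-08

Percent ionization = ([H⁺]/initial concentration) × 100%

Using Ka equilibrium: x² + Ka×x - Ka×C = 0. Solving: [H⁺] = 4.9125e-05. Percent = (4.9125e-05/0.07) × 100

Percent ionization = 0.0702%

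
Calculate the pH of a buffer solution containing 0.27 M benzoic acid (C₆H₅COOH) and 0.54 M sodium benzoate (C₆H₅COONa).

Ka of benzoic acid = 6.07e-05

pKa = -log(6.07e-05) = 4.22. pH = pKa + log([A⁻]/[HA]) = 4.22 + log(0.54/0.27)

pH = 4.52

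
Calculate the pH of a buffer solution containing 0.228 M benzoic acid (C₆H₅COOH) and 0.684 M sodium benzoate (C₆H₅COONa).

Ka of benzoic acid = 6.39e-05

pKa = -log(6.39e-05) = 4.19. pH = pKa + log([A⁻]/[HA]) = 4.19 + log(0.684/0.228)

pH = 4.67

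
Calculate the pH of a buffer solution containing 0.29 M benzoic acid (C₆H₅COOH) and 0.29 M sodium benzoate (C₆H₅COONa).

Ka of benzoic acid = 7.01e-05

pKa = -log(7.01e-05) = 4.15. pH = pKa + log([A⁻]/[HA]) = 4.15 + log(0.29/0.29)

pH = 4.15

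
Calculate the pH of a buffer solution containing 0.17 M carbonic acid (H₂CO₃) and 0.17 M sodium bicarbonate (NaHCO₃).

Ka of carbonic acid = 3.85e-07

pKa = -log(3.85e-07) = 6.41. pH = pKa + log([A⁻]/[HA]) = 6.41 + log(0.17/0.17)

pH = 6.41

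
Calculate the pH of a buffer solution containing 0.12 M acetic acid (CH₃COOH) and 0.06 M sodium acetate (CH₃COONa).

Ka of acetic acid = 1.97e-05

pKa = -log(1.97e-05) = 4.71. pH = pKa + log([A⁻]/[HA]) = 4.71 + log(0.06/0.12)

pH = 4.40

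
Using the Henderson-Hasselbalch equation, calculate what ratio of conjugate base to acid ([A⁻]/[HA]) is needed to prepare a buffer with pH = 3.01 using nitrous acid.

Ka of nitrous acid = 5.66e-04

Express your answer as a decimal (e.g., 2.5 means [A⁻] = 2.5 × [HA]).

pKa = -log(5.66e-04) = 3.2472. pH = pKa + log([A⁻]/[HA]), so log([A⁻]/[HA]) = pH − pKa = 3.01 − 3.2472 = -0.2372. [A⁻]/[HA] = 10^(-0.2372) = 0.579

[A⁻]/[HA] = 0.579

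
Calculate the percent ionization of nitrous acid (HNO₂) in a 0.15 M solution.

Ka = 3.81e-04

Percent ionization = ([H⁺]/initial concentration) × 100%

Using Ka equilibrium: x² + Ka×x - Ka×C = 0. Solving: [H⁺] = 7.3717e-03. Percent = (7.3717e-03/0.15) × 100

Percent ionization = 4.91%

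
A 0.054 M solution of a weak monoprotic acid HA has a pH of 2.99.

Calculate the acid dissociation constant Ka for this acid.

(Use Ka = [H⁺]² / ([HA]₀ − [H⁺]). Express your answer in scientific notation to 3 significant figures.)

[H⁺] = 10^(−pH) = 10^(−2.99) = 1.023e-03 M. For HA ⇌ H⁺ + A⁻, Ka = [H⁺][A⁻]/[HA] = [H⁺]² / ([HA]₀ − [H⁺]) = (1.023e-03)² / (0.054 − 1.023e-03) = 1.98e-05.

K_a = 1.98e-05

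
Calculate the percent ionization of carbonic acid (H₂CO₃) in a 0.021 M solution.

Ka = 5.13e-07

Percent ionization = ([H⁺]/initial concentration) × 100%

Using Ka equilibrium: x² + Ka×x - Ka×C = 0. Solving: [H⁺] = 1.0354e-04. Percent = (1.0354e-04/0.021) × 100

Percent ionization = 0.493%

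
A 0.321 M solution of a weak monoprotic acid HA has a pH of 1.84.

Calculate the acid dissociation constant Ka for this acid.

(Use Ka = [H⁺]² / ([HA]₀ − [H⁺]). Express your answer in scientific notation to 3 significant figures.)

[H⁺] = 10^(−pH) = 10^(−1.84) = 1.445e-02 M. For HA ⇌ H⁺ + A⁻, Ka = [H⁺][A⁻]/[HA] = [H⁺]² / ([HA]₀ − [H⁺]) = (1.445e-02)² / (0.321 − 1.445e-02) = 6.82e-04.

K_a = 6.82e-04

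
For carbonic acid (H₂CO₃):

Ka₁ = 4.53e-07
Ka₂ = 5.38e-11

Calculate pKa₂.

pKa₂ = -log(Ka₂) = -log(5.38e-11) = 10.27.

pK_{a2} = 10.27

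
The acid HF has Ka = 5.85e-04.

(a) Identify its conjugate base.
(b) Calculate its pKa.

(a) The conjugate base is formed by removing one H⁺ from HF, giving F⁻. (b) pKa = -log(Ka) = -log(5.85e-04) = 3.23.

Conjugate base: F⁻; pK_a = 3.23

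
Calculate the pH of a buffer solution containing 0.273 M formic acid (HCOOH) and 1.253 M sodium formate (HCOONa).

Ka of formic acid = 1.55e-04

pKa = -log(1.55e-04) = 3.81. pH = pKa + log([A⁻]/[HA]) = 3.81 + log(1.253/0.273)

pH = 4.47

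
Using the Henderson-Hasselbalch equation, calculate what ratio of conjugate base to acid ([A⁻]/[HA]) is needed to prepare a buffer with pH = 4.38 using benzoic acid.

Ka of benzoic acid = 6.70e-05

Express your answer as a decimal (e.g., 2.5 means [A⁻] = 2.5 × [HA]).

pKa = -log(6.70e-05) = 4.1739. pH = pKa + log([A⁻]/[HA]), so log([A⁻]/[HA]) = pH − pKa = 4.38 − 4.1739 = 0.2061. [A⁻]/[HA] = 10^(0.2061) = 1.61

[A⁻]/[HA] = 1.61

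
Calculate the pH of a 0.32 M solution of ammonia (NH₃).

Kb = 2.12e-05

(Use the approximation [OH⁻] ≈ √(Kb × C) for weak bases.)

[OH⁻] = √(Kb × C) = √(2.12e-05 × 0.32) = 2.6046e-03. pOH = 2.58, pH = 14 - pOH

pH = 11.42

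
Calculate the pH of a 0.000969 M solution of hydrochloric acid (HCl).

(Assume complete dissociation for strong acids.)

[H⁺] = 0.000969 M for strong acid. pH = -log[H⁺] = -log(0.000969)

pH = 3.01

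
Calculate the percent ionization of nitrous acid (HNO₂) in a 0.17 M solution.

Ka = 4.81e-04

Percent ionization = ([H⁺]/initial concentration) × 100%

Using Ka equilibrium: x² + Ka×x - Ka×C = 0. Solving: [H⁺] = 8.8054e-03. Percent = (8.8054e-03/0.17) × 100

Percent ionization = 5.18%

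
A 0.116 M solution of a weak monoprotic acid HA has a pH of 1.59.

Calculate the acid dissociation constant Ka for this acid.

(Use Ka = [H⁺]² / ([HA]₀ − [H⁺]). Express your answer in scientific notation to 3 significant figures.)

[H⁺] = 10^(−pH) = 10^(−1.59) = 2.570e-02 M. For HA ⇌ H⁺ + A⁻, Ka = [H⁺][A⁻]/[HA] = [H⁺]² / ([HA]₀ − [H⁺]) = (2.570e-02)² / (0.116 − 2.570e-02) = 7.32e-03.

K_a = 7.32e-03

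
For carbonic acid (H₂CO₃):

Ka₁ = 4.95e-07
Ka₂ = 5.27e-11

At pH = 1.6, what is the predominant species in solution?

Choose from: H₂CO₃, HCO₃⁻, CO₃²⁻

pKa₁ = 6.31, pKa₂ = 10.28. For a polyprotic acid the predominant species crosses at each pKa: below pKa_n the protonated form dominates, above it the deprotonated form does. At pH = 1.6, the predominant species is H₂CO₃.

H₂CO₃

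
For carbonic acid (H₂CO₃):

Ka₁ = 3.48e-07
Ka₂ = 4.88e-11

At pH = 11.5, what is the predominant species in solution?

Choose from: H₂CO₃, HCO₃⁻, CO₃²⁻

pKa₁ = 6.46, pKa₂ = 10.31. For a polyprotic acid the predominant species crosses at each pKa: below pKa_n the protonated form dominates, above it the deprotonated form does. At pH = 11.5, the predominant species is CO₃²⁻.

CO₃²⁻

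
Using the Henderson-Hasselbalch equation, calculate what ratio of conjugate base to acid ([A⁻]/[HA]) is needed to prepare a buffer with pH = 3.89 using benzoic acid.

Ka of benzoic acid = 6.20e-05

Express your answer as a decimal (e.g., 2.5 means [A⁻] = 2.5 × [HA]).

pKa = -log(6.20e-05) = 4.2076. pH = pKa + log([A⁻]/[HA]), so log([A⁻]/[HA]) = pH − pKa = 3.89 − 4.2076 = -0.3176. [A⁻]/[HA] = 10^(-0.3176) = 0.481

[A⁻]/[HA] = 0.481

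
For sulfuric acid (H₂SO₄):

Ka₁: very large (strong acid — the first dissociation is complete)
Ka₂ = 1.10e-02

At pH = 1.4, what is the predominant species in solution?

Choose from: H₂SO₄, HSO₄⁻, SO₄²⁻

The first dissociation is complete, so H₂SO₄ itself is never the predominant species in water; pKa₂ = -log(1.10e-02) = 1.96. For a polyprotic acid the predominant species crosses at each pKa: below pKa_n the protonated form dominates, above it the deprotonated form does. At pH = 1.4, the predominant species is HSO₄⁻.

HSO₄⁻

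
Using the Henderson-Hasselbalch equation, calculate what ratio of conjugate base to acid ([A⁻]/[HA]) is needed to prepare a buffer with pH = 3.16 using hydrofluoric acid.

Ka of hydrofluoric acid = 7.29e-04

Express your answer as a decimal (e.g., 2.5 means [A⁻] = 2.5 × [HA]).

pKa = -log(7.29e-04) = 3.1373. pH = pKa + log([A⁻]/[HA]), so log([A⁻]/[HA]) = pH − pKa = 3.16 − 3.1373 = 0.0227. [A⁻]/[HA] = 10^(0.0227) = 1.05

[A⁻]/[HA] = 1.05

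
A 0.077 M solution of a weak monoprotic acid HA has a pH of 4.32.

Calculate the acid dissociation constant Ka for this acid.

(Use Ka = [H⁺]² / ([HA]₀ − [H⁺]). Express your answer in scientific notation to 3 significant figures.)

[H⁺] = 10^(−pH) = 10^(−4.32) = 4.786e-05 M. For HA ⇌ H⁺ + A⁻, Ka = [H⁺][A⁻]/[HA] = [H⁺]² / ([HA]₀ − [H⁺]) = (4.786e-05)² / (0.077 − 4.786e-05) = 2.98e-08.

K_a = 2.98e-08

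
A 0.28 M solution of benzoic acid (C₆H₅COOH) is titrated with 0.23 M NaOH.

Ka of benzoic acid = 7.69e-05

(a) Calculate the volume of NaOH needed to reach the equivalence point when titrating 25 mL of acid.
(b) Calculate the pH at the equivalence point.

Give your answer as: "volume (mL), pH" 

moles acid = 0.28 × 25/1000 = 0.007 mol; V_base = moles/0.23 × 1000 = 30.4 mL. At equivalence only the conjugate base is present: [A⁻] = 0.007/0.055 = 1.2627e-01 M. Kb = Kw/Ka = 1.30e-10; [OH⁻] = √(Kb × [A⁻]) = 4.0522e-06; pOH = 5.39; pH = 14 - pOH = 8.61.

V = 30.4 mL, pH = 8.61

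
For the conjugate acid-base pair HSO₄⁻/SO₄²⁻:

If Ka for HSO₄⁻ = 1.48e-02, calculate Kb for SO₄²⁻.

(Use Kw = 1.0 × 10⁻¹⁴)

For a conjugate pair Ka × Kb = Kw, so Kb = Kw/Ka = 1.0 × 10⁻¹⁴ / 1.48e-02 = 6.76e-13.

K_b = 6.76e-13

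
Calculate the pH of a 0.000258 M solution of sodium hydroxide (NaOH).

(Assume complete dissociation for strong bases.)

[OH⁻] = 0.000258 M for strong base. pOH = -log[OH⁻] = 3.59, pH = 14 - pOH

pH = 10.41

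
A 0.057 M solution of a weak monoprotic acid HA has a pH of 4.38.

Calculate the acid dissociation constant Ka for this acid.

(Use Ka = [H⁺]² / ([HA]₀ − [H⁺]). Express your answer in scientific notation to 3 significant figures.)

[H⁺] = 10^(−pH) = 10^(−4.38) = 4.169e-05 M. For HA ⇌ H⁺ + A⁻, Ka = [H⁺][A⁻]/[HA] = [H⁺]² / ([HA]₀ − [H⁺]) = (4.169e-05)² / (0.057 − 4.169e-05) = 3.05e-08.

K_a = 3.05e-08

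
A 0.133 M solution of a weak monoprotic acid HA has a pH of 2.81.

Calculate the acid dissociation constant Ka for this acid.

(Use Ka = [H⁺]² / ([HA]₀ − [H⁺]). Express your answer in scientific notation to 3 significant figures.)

[H⁺] = 10^(−pH) = 10^(−2.81) = 1.549e-03 M. For HA ⇌ H⁺ + A⁻, Ka = [H⁺][A⁻]/[HA] = [H⁺]² / ([HA]₀ − [H⁺]) = (1.549e-03)² / (0.133 − 1.549e-03) = 1.82e-05.

K_a = 1.82e-05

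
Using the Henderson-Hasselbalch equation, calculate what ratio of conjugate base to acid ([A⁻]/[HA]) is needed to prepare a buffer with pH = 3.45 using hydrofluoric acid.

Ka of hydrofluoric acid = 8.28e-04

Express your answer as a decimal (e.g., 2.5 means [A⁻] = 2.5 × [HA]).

pKa = -log(8.28e-04) = 3.0820. pH = pKa + log([A⁻]/[HA]), so log([A⁻]/[HA]) = pH − pKa = 3.45 − 3.0820 = 0.3680. [A⁻]/[HA] = 10^(0.3680) = 2.33

[A⁻]/[HA] = 2.33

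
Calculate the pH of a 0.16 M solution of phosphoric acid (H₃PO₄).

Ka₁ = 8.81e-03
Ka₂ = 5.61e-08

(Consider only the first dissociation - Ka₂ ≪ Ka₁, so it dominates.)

First dissociation dominates. From Ka₁ = [H⁺][HA⁻]/[H₂A], x² + Ka₁·x − Ka₁·C = 0 with C = 0.16 M and Ka₁ = 8.81e-03. Solving: [H⁺] = (−Ka₁ + √(Ka₁² + 4·Ka₁·C)) / 2 = 3.3397e-02 M. pH = -log(3.3397e-02) = 1.48.

pH = 1.48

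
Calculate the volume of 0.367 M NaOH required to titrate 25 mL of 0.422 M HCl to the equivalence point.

At equivalence: moles acid = moles base. moles HCl = 0.422 × 25/1000 = 0.01055 mol. V_base = moles / 0.367 × 1000 = 28.7 mL.

V_{base} = 28.7 mL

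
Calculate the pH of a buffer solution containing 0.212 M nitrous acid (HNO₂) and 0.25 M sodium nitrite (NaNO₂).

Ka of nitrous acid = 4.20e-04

pKa = -log(4.20e-04) = 3.38. pH = pKa + log([A⁻]/[HA]) = 3.38 + log(0.25/0.212)

pH = 3.45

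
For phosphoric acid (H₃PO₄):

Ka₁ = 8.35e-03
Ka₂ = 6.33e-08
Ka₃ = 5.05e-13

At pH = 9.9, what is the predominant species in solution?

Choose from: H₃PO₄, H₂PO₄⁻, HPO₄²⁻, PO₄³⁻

pKa₁ = 2.08, pKa₂ = 7.20, pKa₃ = 12.30. For a polyprotic acid the predominant species crosses at each pKa: below pKa_n the protonated form dominates, above it the deprotonated form does. At pH = 9.9, the predominant species is HPO₄²⁻.

HPO₄²⁻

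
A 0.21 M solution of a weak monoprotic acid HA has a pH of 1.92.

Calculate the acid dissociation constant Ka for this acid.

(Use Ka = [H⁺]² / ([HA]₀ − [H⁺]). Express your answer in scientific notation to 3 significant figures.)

[H⁺] = 10^(−pH) = 10^(−1.92) = 1.202e-02 M. For HA ⇌ H⁺ + A⁻, Ka = [H⁺][A⁻]/[HA] = [H⁺]² / ([HA]₀ − [H⁺]) = (1.202e-02)² / (0.21 − 1.202e-02) = 7.30e-04.

K_a = 7.30e-04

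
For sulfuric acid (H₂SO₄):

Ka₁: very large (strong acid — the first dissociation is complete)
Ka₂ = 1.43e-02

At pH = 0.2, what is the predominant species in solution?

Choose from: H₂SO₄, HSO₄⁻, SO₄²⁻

The first dissociation is complete, so H₂SO₄ itself is never the predominant species in water; pKa₂ = -log(1.43e-02) = 1.84. For a polyprotic acid the predominant species crosses at each pKa: below pKa_n the protonated form dominates, above it the deprotonated form does. At pH = 0.2, the predominant species is HSO₄⁻.

HSO₄⁻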